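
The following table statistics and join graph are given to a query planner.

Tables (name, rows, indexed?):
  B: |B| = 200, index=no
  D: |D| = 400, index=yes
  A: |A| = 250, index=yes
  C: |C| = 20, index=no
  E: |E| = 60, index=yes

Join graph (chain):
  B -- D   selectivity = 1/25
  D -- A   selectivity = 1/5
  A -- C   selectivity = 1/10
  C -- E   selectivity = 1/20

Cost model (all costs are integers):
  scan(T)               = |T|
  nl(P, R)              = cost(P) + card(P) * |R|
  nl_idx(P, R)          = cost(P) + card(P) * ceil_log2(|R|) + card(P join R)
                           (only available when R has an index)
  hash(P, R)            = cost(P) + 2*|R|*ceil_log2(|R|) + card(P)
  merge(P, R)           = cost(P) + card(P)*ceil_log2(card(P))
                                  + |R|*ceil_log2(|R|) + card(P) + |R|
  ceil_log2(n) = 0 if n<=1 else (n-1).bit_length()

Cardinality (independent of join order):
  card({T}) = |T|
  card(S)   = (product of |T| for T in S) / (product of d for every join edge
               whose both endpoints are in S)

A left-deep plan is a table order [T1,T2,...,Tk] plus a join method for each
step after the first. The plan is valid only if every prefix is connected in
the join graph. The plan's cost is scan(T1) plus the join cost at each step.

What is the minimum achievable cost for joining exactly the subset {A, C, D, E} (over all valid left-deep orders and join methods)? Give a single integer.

Selinger DP over subsets of {A,C,D,E}:
  {D}: scan cost=400, card=400
  {A}: scan cost=250, card=250
  {C}: scan cost=20, card=20
  {E}: scan cost=60, card=60
  {AD}: card=20000; try (A,hash)→4800, (D,merge)→6500, (A,merge)→6650, (D,hash)→7700, (D,nl_idx)→22500, (A,nl_idx)→23600 …(+2); best=4800 via (A,hash)
  {AC}: card=500; try (A,nl_idx)→680, (C,hash)→700, (A,merge)→2390, (C,merge)→2620, (A,hash)→4040, (A,nl)→5020 …(+1); best=680 via (A,nl_idx)
  {CE}: card=60; try (E,nl_idx)→200, (C,hash)→320, (E,merge)→560, (C,merge)→600, (E,hash)→760, (E,nl)→1220 …(+1); best=200 via (E,nl_idx)
  {ACD}: card=40000; try (D,hash)→8380, (D,merge)→9680, (C,hash)→25000, (D,nl_idx)→45180, (D,nl)→200680, (C,merge)→324920 …(+1); best=8380 via (D,hash)
  {ACE}: card=1500; try (E,hash)→1900, (A,nl_idx)→2180, (A,merge)→2870, (A,hash)→4260, (E,nl_idx)→5180, (E,merge)→6100 …(+2); best=1900 via (E,hash)
  {ACDE}: card=120000; try (D,hash)→10600, (D,merge)→23900, (E,hash)→49100, (D,nl_idx)→135400, (E,nl_idx)→368380, (D,nl)→601900 …(+2); best=10600 via (D,hash)

10600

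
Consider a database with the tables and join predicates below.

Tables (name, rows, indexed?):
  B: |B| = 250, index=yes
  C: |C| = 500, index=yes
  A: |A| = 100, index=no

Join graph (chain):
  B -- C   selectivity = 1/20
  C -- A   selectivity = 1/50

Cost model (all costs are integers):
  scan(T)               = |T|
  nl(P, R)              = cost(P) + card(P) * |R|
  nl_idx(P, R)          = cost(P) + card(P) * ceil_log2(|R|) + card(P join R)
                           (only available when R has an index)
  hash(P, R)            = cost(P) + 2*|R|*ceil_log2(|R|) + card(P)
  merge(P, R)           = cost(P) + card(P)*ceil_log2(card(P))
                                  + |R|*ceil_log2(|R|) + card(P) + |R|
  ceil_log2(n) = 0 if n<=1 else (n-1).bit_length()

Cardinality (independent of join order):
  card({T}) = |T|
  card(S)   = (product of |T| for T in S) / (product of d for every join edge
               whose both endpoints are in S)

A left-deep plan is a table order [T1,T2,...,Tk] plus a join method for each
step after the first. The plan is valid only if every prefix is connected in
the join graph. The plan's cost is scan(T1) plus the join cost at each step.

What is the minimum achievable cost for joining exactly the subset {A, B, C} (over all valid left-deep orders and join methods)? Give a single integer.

7000

Selinger DP over subsets of {A,B,C}:
  {B}: scan cost=250, card=250
  {C}: scan cost=500, card=500
  {A}: scan cost=100, card=100
  {BC}: card=6250; try (B,hash)→5000, (C,merge)→7500, (B,merge)→7750, (C,nl_idx)→8750, (C,hash)→9500, (B,nl_idx)→10750 …(+2); best=5000 via (B,hash)
  {AC}: card=1000; try (C,nl_idx)→2000, (A,hash)→2400, (C,merge)→5900, (A,merge)→6300, (C,hash)→9200, (C,nl)→50100 …(+1); best=2000 via (C,nl_idx)
  {ABC}: card=12500; try (B,hash)→7000, (A,hash)→12650, (B,merge)→15250, (B,nl_idx)→22500, (A,merge)→93300, (B,nl)→252000 …(+1); best=7000 via (B,hash)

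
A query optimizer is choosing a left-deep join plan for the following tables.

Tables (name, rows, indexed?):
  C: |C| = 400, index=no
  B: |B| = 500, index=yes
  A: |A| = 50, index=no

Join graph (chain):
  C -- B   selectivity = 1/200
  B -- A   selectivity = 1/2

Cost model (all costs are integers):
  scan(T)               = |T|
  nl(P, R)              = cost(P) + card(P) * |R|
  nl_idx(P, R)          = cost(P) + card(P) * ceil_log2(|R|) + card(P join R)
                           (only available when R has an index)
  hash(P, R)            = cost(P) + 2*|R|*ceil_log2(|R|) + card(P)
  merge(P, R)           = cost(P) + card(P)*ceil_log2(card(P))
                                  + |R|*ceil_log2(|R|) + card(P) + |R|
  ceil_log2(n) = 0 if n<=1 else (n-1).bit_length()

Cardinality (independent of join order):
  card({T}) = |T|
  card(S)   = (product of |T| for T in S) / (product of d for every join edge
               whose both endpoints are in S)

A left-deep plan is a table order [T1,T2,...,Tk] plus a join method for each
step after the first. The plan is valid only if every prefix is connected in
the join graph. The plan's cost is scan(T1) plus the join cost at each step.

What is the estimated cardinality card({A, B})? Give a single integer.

12500

Tables in S: A(50), B(500)
Edges inside S: B-A(d=2)
numerator = 50 * 500 = 25000
denominator = 2 = 2
card(S) = 25000 / 2 = 12500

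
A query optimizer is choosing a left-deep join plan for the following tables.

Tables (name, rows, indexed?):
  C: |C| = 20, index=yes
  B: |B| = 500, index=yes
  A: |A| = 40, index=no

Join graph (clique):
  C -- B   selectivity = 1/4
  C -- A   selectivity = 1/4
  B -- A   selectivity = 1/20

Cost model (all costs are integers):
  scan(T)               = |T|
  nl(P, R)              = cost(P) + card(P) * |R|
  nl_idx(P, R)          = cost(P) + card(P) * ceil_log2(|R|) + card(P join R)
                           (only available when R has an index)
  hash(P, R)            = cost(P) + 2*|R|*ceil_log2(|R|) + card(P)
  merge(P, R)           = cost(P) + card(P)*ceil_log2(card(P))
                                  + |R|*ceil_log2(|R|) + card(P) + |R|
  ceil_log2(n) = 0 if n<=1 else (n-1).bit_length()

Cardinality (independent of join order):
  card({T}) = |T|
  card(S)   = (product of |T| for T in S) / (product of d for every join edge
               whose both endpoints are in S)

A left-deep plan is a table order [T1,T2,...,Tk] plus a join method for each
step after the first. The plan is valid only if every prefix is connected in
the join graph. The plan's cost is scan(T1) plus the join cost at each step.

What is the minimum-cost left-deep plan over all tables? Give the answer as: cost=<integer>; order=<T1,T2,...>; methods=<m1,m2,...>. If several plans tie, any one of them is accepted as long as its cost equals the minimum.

Selinger DP (subsets sized 1..n):
  {C}: scan cost=20, card=20
  {B}: scan cost=500, card=500
  {A}: scan cost=40, card=40
  {BC}: card=2500; try (C,hash)→1200, (B,nl_idx)→2700, (B,merge)→5140, (C,nl_idx)→5500, (C,merge)→5620, (B,hash)→9040 …(+2); best=1200 via (C,hash)
  {AC}: card=200; try (C,hash)→280, (A,merge)→420, (C,merge)→440, (C,nl_idx)→440, (A,hash)→520, (A,nl)→820 …(+1); best=280 via (C,hash)
  {AB}: card=1000; try (B,nl_idx)→1400, (A,hash)→1480, (B,merge)→5320, (A,merge)→5780, (B,hash)→9080, (B,nl)→20040 …(+1); best=1400 via (B,nl_idx)
  {ABC}: card=1250; try (C,hash)→2600, (B,nl_idx)→3330, (A,hash)→4180, (B,merge)→7080, (C,nl_idx)→7650, (B,hash)→9480 …(+5); best=2600 via (C,hash)

cost=2600; order=A,B,C; methods=nl_idx,hash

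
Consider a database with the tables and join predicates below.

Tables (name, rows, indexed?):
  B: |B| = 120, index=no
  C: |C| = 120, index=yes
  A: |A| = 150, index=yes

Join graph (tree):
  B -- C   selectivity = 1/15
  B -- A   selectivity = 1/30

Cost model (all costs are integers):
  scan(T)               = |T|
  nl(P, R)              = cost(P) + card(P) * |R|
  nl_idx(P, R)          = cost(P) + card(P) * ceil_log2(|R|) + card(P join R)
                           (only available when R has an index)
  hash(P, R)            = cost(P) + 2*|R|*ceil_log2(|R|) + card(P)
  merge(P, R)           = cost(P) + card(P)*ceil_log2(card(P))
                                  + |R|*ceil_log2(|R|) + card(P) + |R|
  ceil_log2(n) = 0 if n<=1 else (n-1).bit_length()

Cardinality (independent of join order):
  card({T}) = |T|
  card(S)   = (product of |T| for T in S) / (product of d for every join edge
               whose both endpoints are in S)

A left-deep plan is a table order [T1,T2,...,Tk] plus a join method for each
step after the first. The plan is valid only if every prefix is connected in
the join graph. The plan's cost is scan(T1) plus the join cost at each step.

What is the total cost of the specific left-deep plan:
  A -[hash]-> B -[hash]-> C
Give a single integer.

step 1: scan A: cost=150, card=150
step 2: join B via hash
    card(P join B) = 150*120/(30) = 600
    cost = 150 + 2*120*7 + 150 = 1980
step 3: join C via hash
    card(P join C) = 600*120/(15) = 4800
    cost = 1980 + 2*120*7 + 600 = 4260

4260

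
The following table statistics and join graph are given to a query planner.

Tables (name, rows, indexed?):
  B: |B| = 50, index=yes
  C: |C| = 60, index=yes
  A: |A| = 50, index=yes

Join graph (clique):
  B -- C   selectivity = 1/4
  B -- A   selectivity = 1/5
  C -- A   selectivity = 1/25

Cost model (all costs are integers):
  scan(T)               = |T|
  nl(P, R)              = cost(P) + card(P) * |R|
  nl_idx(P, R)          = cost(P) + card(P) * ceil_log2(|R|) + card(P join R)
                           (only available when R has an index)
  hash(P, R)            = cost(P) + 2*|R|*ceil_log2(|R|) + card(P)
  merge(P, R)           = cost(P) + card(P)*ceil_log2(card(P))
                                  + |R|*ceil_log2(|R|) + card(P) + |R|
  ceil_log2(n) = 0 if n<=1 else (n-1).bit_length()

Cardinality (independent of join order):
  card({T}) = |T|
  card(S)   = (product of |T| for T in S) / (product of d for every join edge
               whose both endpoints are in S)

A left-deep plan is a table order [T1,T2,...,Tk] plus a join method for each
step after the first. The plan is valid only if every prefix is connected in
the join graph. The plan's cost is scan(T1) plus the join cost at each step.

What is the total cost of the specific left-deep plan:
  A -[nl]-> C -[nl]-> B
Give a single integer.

9050

step 1: scan A: cost=50, card=50
step 2: join C via nl
    card(P join C) = 50*60/(25) = 120
    cost = 50 + 50*60 = 3050
step 3: join B via nl
    card(P join B) = 120*50/(4*5) = 300
    cost = 3050 + 120*50 = 9050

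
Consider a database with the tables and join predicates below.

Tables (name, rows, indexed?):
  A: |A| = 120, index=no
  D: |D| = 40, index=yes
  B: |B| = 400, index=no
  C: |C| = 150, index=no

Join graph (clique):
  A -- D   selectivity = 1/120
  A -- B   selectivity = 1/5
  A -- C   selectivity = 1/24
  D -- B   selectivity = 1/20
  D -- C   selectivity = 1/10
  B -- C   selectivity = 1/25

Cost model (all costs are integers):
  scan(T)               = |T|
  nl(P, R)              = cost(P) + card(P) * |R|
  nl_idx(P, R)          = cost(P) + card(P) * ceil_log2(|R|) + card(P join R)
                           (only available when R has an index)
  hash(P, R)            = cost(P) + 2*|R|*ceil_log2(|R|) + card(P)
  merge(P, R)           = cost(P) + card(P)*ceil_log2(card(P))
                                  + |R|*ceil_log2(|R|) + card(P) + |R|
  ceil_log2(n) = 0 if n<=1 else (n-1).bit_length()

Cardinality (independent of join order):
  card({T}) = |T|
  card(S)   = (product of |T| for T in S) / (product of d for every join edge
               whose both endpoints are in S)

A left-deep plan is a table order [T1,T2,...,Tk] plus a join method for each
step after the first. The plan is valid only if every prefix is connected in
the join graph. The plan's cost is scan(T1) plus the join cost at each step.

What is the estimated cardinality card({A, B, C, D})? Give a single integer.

Tables in S: A(120), B(400), C(150), D(40)
Edges inside S: A-D(d=120), A-B(d=5), A-C(d=24), D-B(d=20), D-C(d=10), B-C(d=25)
numerator = 120 * 400 * 150 * 40 = 288000000
denominator = 120 * 5 * 24 * 20 * 10 * 25 = 72000000
card(S) = 288000000 / 72000000 = 4

4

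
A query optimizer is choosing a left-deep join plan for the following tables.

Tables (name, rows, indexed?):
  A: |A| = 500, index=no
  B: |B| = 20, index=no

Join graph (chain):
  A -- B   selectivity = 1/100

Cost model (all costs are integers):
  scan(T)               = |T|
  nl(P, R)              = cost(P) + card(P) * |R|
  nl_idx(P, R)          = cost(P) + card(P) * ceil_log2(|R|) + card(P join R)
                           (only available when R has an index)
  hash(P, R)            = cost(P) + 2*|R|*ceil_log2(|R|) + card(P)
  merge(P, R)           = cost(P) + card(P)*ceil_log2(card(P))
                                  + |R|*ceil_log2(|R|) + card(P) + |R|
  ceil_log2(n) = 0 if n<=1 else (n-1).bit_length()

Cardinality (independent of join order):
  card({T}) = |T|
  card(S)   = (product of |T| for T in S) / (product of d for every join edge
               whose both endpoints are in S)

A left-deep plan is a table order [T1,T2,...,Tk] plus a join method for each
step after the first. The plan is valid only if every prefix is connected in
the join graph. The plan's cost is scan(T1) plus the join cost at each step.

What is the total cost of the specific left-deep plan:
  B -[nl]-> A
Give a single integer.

step 1: scan B: cost=20, card=20
step 2: join A via nl
    card(P join A) = 20*500/(100) = 100
    cost = 20 + 20*500 = 10020

10020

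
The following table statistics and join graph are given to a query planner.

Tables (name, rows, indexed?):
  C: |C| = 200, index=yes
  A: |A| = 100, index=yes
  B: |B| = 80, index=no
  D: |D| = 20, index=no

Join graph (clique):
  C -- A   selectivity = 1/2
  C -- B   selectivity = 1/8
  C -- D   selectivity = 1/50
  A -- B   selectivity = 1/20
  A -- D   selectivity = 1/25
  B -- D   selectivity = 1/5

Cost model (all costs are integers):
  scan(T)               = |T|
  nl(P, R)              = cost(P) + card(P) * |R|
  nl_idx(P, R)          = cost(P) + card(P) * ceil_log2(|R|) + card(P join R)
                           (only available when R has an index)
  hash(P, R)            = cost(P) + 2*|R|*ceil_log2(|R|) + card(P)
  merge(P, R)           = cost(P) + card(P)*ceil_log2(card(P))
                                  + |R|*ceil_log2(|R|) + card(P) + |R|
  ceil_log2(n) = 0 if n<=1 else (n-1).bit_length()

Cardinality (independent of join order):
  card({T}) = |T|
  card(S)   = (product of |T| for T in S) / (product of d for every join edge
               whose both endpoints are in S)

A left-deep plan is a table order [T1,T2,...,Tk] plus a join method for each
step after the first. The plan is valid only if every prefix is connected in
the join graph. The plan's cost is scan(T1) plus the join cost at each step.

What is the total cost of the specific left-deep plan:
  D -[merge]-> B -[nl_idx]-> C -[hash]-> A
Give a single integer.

step 1: scan D: cost=20, card=20
step 2: join B via merge
    card(P join B) = 20*80/(5) = 320
    cost = 20 + 20*5 + 80*7 + 20 + 80 = 780
step 3: join C via nl_idx
    card(P join C) = 320*200/(8*50) = 160
    cost = 780 + 320*8 + 160 = 3500
step 4: join A via hash
    card(P join A) = 160*100/(2*20*25) = 16
    cost = 3500 + 2*100*7 + 160 = 5060

5060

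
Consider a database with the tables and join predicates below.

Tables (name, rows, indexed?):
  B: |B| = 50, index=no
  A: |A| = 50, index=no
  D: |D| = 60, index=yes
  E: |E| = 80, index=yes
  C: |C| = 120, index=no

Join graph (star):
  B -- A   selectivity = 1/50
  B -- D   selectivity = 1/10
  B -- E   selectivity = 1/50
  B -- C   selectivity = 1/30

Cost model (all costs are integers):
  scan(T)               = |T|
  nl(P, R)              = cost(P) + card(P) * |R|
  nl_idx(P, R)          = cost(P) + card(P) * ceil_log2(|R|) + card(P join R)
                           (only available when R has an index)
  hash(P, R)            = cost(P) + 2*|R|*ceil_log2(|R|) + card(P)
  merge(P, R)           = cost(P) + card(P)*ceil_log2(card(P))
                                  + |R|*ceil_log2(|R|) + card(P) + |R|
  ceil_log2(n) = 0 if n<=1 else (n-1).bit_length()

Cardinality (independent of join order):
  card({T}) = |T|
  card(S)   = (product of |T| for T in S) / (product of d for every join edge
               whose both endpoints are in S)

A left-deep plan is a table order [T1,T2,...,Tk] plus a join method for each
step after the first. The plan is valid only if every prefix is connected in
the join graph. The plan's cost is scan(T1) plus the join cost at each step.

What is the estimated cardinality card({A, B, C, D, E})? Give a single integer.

Tables in S: A(50), B(50), C(120), D(60), E(80)
Edges inside S: B-A(d=50), B-D(d=10), B-E(d=50), B-C(d=30)
numerator = 50 * 50 * 120 * 60 * 80 = 1440000000
denominator = 50 * 10 * 50 * 30 = 750000
card(S) = 1440000000 / 750000 = 1920

1920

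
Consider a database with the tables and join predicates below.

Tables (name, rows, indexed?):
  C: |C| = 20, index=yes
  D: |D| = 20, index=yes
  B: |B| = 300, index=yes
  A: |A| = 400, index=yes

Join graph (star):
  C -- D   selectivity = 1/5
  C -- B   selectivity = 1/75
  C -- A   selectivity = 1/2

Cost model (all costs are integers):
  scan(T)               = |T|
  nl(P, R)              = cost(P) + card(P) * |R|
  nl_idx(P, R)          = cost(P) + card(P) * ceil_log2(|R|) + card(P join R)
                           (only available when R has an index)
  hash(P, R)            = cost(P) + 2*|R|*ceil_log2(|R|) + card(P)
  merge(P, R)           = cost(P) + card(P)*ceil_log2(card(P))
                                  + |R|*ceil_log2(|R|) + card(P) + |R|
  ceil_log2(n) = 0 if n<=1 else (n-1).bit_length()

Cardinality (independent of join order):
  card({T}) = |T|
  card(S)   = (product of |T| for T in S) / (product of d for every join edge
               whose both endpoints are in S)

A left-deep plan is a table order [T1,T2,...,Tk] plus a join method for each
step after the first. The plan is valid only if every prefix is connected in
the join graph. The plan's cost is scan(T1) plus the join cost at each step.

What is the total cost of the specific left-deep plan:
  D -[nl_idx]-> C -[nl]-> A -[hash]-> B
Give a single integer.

53600

step 1: scan D: cost=20, card=20
step 2: join C via nl_idx
    card(P join C) = 20*20/(5) = 80
    cost = 20 + 20*5 + 80 = 200
step 3: join A via nl
    card(P join A) = 80*400/(2) = 16000
    cost = 200 + 80*400 = 32200
step 4: join B via hash
    card(P join B) = 16000*300/(75) = 64000
    cost = 32200 + 2*300*9 + 16000 = 53600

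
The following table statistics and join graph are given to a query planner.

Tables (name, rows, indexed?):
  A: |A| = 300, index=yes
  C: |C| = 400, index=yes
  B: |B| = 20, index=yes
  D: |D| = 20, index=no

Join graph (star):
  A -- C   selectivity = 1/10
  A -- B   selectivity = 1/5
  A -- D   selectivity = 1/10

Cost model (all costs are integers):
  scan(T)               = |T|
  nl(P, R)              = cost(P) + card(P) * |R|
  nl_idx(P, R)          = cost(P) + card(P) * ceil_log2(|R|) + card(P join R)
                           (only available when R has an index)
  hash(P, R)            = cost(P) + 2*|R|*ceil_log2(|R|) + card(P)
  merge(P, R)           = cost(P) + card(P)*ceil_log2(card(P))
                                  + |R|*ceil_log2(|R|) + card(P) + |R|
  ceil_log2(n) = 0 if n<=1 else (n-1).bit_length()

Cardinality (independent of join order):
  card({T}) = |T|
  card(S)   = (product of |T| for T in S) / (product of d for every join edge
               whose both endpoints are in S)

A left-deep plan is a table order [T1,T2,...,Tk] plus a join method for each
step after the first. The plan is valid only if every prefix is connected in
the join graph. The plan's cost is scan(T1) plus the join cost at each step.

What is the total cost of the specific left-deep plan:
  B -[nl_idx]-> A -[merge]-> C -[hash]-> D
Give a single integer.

step 1: scan B: cost=20, card=20
step 2: join A via nl_idx
    card(P join A) = 20*300/(5) = 1200
    cost = 20 + 20*9 + 1200 = 1400
step 3: join C via merge
    card(P join C) = 1200*400/(10) = 48000
    cost = 1400 + 1200*11 + 400*9 + 1200 + 400 = 19800
step 4: join D via hash
    card(P join D) = 48000*20/(10) = 96000
    cost = 19800 + 2*20*5 + 48000 = 68000

68000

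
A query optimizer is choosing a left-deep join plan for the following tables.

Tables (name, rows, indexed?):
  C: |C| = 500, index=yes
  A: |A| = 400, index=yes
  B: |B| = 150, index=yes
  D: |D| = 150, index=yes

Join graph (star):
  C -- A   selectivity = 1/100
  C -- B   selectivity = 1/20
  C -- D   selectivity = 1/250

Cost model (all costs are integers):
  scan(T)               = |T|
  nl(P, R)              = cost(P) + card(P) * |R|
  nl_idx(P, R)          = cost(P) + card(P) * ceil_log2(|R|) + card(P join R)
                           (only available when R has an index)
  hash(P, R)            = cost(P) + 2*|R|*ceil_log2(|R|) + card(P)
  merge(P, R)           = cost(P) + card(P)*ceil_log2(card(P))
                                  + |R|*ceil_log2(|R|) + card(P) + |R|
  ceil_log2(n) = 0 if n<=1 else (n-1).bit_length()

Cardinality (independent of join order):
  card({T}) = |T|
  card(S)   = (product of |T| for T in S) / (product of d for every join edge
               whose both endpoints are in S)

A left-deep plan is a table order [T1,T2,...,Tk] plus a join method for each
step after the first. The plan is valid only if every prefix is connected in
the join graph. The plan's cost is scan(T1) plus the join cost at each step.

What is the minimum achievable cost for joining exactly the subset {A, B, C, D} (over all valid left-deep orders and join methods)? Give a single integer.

9300

Selinger DP over subsets of {A,B,C,D}:
  {C}: scan cost=500, card=500
  {A}: scan cost=400, card=400
  {B}: scan cost=150, card=150
  {D}: scan cost=150, card=150
  {AC}: card=2000; try (C,nl_idx)→6000, (A,nl_idx)→7000, (A,hash)→8200, (C,merge)→9400, (A,merge)→9500, (C,hash)→9800 …(+2); best=6000 via (C,nl_idx)
  {BC}: card=3750; try (B,hash)→3400, (C,nl_idx)→5250, (C,merge)→6500, (B,merge)→6850, (B,nl_idx)→8250, (C,hash)→9300 …(+2); best=3400 via (B,hash)
  {CD}: card=300; try (C,nl_idx)→1800, (D,hash)→3400, (D,nl_idx)→4800, (C,merge)→6500, (D,merge)→6850, (C,hash)→9300 …(+2); best=1800 via (C,nl_idx)
  {ABC}: card=15000; try (B,hash)→10400, (A,hash)→14350, (B,merge)→31350, (B,nl_idx)→37000, (A,nl_idx)→52150, (A,merge)→56150 …(+2); best=10400 via (B,hash)
  {ACD}: card=1200; try (A,nl_idx)→5700, (A,merge)→8800, (A,hash)→9300, (D,hash)→10400, (D,nl_idx)→23200, (D,merge)→31350 …(+2); best=5700 via (A,nl_idx)
  {BCD}: card=2250; try (B,hash)→4500, (B,merge)→6150, (B,nl_idx)→6450, (D,hash)→9550, (D,nl_idx)→35650, (B,nl)→46800 …(+2); best=4500 via (B,hash)
  {ABCD}: card=9000; try (B,hash)→9300, (A,hash)→13950, (B,merge)→21450, (B,nl_idx)→24300, (D,hash)→27800, (A,nl_idx)→33750 …(+6); best=9300 via (B,hash)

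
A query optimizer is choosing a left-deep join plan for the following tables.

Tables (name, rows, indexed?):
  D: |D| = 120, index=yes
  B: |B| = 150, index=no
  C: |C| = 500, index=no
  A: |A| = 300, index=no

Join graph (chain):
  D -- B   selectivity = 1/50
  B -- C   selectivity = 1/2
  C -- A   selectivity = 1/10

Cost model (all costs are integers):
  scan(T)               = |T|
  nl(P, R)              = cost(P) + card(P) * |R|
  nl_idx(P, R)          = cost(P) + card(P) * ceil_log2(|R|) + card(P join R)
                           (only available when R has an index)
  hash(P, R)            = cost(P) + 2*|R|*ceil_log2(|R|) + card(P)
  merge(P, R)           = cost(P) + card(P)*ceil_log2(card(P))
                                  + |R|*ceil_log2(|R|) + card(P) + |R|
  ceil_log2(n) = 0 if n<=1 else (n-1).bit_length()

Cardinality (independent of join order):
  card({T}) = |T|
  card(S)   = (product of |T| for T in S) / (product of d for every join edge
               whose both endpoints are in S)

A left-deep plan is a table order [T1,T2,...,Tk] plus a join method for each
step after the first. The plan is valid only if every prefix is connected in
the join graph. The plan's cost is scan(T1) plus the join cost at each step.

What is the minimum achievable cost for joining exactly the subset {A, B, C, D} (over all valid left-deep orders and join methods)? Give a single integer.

Selinger DP over subsets of {A,B,C,D}:
  {D}: scan cost=120, card=120
  {B}: scan cost=150, card=150
  {C}: scan cost=500, card=500
  {A}: scan cost=300, card=300
  {BD}: card=360; try (D,nl_idx)→1560, (D,hash)→1980, (B,merge)→2430, (D,merge)→2460, (B,hash)→2640, (B,nl)→18120 …(+1); best=1560 via (D,nl_idx)
  {BC}: card=37500; try (B,hash)→3400, (C,merge)→6500, (B,merge)→6850, (C,hash)→9300, (C,nl)→75150, (B,nl)→75500; best=3400 via (B,hash)
  {AC}: card=15000; try (A,hash)→6400, (C,merge)→8300, (A,merge)→8500, (C,hash)→9600, (C,nl)→150300, (A,nl)→150500; best=6400 via (A,hash)
  {BCD}: card=90000; try (C,merge)→10160, (C,hash)→10920, (D,hash)→42580, (C,nl)→181560, (D,nl_idx)→355900, (D,merge)→641860 …(+1); best=10160 via (C,merge)
  {ABC}: card=1125000; try (B,hash)→23800, (A,hash)→46300, (B,merge)→232750, (A,merge)→643900, (B,nl)→2256400, (A,nl)→11253400; best=23800 via (B,hash)
  {ABCD}: card=2700000; try (A,hash)→105560, (D,hash)→1150480, (A,merge)→1633160, (D,nl_idx)→10598800, (D,merge)→24774760, (A,nl)→27010160 …(+1); best=105560 via (A,hash)

105560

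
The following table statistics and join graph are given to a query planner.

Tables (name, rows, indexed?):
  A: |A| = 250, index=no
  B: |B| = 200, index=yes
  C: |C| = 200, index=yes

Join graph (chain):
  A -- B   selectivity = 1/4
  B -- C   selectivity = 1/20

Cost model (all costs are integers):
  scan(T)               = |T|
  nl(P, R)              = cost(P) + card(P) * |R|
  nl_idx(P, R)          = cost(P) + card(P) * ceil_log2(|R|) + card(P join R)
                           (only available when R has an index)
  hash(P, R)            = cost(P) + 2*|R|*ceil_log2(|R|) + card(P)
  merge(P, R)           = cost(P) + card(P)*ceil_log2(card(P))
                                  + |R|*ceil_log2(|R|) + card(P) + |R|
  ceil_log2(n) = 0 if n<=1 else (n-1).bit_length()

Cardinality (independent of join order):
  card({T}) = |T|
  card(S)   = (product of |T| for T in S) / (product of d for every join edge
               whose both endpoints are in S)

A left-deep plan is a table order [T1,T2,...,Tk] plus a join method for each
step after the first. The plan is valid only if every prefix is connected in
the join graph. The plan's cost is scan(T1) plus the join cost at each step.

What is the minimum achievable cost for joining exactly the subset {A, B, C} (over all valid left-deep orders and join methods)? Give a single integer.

9600

Selinger DP over subsets of {A,B,C}:
  {A}: scan cost=250, card=250
  {B}: scan cost=200, card=200
  {C}: scan cost=200, card=200
  {AB}: card=12500; try (B,hash)→3700, (A,merge)→4250, (B,merge)→4300, (A,hash)→4400, (B,nl_idx)→14750, (A,nl)→50200 …(+1); best=3700 via (B,hash)
  {BC}: card=2000; try (C,hash)→3600, (B,hash)→3600, (C,merge)→3800, (C,nl_idx)→3800, (B,merge)→3800, (B,nl_idx)→3800 …(+2); best=3600 via (C,hash)
  {ABC}: card=125000; try (A,hash)→9600, (C,hash)→19400, (A,merge)→29850, (C,merge)→193000, (C,nl_idx)→228700, (A,nl)→503600 …(+1); best=9600 via (A,hash)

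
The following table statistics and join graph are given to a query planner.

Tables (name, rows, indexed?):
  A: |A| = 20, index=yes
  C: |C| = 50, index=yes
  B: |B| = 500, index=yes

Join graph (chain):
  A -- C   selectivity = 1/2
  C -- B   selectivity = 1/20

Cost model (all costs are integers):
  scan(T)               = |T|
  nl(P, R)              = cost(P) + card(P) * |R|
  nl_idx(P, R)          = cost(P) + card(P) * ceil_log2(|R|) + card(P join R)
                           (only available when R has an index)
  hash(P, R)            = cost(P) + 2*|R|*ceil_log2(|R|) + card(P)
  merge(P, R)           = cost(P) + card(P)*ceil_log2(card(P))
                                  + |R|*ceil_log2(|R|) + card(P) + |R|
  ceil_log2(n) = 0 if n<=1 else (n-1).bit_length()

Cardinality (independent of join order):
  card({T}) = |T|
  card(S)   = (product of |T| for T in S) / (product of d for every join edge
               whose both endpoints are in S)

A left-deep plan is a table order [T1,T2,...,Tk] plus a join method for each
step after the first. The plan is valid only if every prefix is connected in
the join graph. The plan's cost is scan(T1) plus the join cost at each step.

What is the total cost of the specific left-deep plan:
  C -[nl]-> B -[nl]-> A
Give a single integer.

step 1: scan C: cost=50, card=50
step 2: join B via nl
    card(P join B) = 50*500/(20) = 1250
    cost = 50 + 50*500 = 25050
step 3: join A via nl
    card(P join A) = 1250*20/(2) = 12500
    cost = 25050 + 1250*20 = 50050

50050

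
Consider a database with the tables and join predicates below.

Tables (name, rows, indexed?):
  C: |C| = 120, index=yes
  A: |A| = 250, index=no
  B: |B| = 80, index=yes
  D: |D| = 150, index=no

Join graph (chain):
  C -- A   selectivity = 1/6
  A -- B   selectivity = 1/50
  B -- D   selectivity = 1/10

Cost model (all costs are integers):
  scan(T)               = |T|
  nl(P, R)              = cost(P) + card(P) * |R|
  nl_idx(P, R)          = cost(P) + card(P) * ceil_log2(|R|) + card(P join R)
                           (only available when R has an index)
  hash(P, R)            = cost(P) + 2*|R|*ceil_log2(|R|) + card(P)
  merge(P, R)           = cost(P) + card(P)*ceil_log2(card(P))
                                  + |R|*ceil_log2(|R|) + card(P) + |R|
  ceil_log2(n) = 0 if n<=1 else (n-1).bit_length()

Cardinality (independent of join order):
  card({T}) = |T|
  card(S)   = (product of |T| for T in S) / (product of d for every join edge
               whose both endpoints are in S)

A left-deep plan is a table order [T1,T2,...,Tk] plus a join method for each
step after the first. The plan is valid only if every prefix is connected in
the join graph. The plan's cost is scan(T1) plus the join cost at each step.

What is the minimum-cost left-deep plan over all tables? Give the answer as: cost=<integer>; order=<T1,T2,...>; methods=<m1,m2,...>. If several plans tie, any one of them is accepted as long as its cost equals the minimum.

Selinger DP (subsets sized 1..n):
  {C}: scan cost=120, card=120
  {A}: scan cost=250, card=250
  {B}: scan cost=80, card=80
  {D}: scan cost=150, card=150
  {AC}: card=5000; try (C,hash)→2180, (A,merge)→3330, (C,merge)→3460, (A,hash)→4240, (C,nl_idx)→7000, (A,nl)→30120 …(+1); best=2180 via (C,hash)
  {AB}: card=400; try (B,hash)→1620, (B,nl_idx)→2400, (A,merge)→2970, (B,merge)→3140, (A,hash)→4160, (A,nl)→20080 …(+1); best=1620 via (B,hash)
  {BD}: card=1200; try (B,hash)→1420, (D,merge)→2070, (B,merge)→2140, (B,nl_idx)→2400, (D,hash)→2560, (D,nl)→12080 …(+1); best=1420 via (B,hash)
  {ABC}: card=8000; try (C,hash)→3700, (C,merge)→6580, (B,hash)→8300, (C,nl_idx)→12420, (B,nl_idx)→45180, (C,nl)→49620 …(+2); best=3700 via (C,hash)
  {ABD}: card=6000; try (D,hash)→4420, (A,hash)→6620, (D,merge)→6970, (A,merge)→18070, (D,nl)→61620, (A,nl)→301420; best=4420 via (D,hash)
  {ABCD}: card=120000; try (C,hash)→12100, (D,hash)→14100, (C,merge)→89380, (D,merge)→117050, (C,nl_idx)→166420, (C,nl)→724420 …(+1); best=12100 via (C,hash)

cost=12100; order=A,B,D,C; methods=hash,hash,hash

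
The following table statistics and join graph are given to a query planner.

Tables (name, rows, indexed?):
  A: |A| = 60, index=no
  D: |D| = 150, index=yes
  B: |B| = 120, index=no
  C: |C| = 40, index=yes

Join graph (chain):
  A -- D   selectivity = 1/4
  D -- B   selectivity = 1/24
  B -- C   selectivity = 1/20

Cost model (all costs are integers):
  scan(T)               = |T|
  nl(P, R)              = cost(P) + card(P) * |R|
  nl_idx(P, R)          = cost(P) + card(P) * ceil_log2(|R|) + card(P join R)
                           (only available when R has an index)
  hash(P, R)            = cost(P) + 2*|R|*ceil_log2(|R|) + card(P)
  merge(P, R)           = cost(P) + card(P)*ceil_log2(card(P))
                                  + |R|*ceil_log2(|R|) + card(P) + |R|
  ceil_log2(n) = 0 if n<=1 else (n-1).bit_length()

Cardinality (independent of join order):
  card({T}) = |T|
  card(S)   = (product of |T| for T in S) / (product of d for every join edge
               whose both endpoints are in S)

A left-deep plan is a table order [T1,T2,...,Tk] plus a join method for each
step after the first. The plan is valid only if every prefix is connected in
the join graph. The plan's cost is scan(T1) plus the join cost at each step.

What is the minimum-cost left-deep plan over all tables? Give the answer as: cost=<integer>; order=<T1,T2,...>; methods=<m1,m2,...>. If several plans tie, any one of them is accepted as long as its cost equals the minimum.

cost=5280; order=B,D,C,A; methods=nl_idx,hash,hash

Selinger DP (subsets sized 1..n):
  {A}: scan cost=60, card=60
  {D}: scan cost=150, card=150
  {B}: scan cost=120, card=120
  {C}: scan cost=40, card=40
  {AD}: card=2250; try (A,hash)→1020, (D,merge)→1830, (A,merge)→1920, (D,hash)→2520, (D,nl_idx)→2790, (D,nl)→9060 …(+1); best=1020 via (A,hash)
  {BD}: card=750; try (D,nl_idx)→1830, (B,hash)→1980, (D,merge)→2430, (B,merge)→2460, (D,hash)→2640, (D,nl)→18120 …(+1); best=1830 via (D,nl_idx)
  {BC}: card=240; try (C,hash)→720, (C,nl_idx)→1080, (B,merge)→1280, (C,merge)→1360, (B,hash)→1760, (B,nl)→4840 …(+1); best=720 via (C,hash)
  {ABD}: card=11250; try (A,hash)→3300, (B,hash)→4950, (A,merge)→10500, (B,merge)→31230, (A,nl)→46830, (B,nl)→271020; best=3300 via (A,hash)
  {BCD}: card=1500; try (C,hash)→3060, (D,hash)→3360, (D,nl_idx)→4140, (D,merge)→4230, (C,nl_idx)→7830, (C,merge)→10360 …(+2); best=3060 via (C,hash)
  {ABCD}: card=22500; try (A,hash)→5280, (C,hash)→15030, (A,merge)→21480, (A,nl)→93060, (C,nl_idx)→93300, (C,merge)→172330 …(+1); best=5280 via (A,hash)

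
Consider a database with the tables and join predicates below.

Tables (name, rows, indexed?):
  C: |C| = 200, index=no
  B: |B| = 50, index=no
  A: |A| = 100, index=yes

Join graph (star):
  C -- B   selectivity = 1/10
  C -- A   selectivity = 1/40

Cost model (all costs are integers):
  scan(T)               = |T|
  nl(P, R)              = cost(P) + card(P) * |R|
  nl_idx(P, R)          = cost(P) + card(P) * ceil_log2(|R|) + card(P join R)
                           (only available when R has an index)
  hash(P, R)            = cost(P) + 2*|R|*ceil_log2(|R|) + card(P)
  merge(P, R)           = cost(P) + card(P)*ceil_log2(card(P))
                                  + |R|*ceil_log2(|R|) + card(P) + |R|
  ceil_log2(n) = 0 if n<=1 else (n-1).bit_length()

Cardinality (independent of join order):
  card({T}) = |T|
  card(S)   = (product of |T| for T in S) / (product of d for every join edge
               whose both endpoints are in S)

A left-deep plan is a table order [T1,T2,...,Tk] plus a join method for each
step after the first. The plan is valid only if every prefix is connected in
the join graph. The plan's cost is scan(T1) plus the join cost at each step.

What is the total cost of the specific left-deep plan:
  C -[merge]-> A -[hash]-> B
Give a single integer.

3900

step 1: scan C: cost=200, card=200
step 2: join A via merge
    card(P join A) = 200*100/(40) = 500
    cost = 200 + 200*8 + 100*7 + 200 + 100 = 2800
step 3: join B via hash
    card(P join B) = 500*50/(10) = 2500
    cost = 2800 + 2*50*6 + 500 = 3900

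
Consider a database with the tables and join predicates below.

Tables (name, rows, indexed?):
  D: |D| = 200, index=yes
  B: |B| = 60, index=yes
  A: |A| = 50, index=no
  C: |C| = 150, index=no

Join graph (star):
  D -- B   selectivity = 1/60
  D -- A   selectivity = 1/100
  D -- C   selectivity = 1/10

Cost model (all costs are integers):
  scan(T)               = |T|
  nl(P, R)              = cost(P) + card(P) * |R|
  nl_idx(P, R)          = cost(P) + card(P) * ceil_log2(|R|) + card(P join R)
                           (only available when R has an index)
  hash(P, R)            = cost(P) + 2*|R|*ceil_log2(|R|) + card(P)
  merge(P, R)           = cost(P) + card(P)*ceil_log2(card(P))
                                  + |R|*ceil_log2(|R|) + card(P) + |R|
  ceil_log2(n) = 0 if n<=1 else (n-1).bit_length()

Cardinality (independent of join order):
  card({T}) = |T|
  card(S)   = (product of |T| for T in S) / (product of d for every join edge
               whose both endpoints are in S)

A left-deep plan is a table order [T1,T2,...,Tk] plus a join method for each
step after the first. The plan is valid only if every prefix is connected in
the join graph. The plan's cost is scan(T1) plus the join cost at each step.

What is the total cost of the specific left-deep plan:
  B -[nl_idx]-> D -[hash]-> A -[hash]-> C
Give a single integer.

step 1: scan B: cost=60, card=60
step 2: join D via nl_idx
    card(P join D) = 60*200/(60) = 200
    cost = 60 + 60*8 + 200 = 740
step 3: join A via hash
    card(P join A) = 200*50/(100) = 100
    cost = 740 + 2*50*6 + 200 = 1540
step 4: join C via hash
    card(P join C) = 100*150/(10) = 1500
    cost = 1540 + 2*150*8 + 100 = 4040

4040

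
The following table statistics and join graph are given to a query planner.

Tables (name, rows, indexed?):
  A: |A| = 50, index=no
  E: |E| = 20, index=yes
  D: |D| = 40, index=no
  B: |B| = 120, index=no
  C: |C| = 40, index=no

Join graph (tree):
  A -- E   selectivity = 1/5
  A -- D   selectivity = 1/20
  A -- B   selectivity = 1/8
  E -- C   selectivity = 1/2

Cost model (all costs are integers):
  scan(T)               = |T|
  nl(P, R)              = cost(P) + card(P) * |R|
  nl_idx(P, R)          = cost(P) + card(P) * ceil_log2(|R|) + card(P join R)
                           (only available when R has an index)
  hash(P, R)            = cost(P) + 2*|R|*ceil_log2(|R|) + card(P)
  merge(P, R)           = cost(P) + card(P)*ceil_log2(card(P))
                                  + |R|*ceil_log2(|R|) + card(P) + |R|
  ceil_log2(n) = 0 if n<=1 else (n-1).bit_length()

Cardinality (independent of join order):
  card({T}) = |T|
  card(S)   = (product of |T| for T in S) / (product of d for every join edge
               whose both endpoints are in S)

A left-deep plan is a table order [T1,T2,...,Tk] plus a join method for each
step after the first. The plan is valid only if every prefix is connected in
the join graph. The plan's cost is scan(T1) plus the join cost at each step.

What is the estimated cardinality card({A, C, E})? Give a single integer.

4000

Tables in S: A(50), C(40), E(20)
Edges inside S: A-E(d=5), E-C(d=2)
numerator = 50 * 40 * 20 = 40000
denominator = 5 * 2 = 10
card(S) = 40000 / 10 = 4000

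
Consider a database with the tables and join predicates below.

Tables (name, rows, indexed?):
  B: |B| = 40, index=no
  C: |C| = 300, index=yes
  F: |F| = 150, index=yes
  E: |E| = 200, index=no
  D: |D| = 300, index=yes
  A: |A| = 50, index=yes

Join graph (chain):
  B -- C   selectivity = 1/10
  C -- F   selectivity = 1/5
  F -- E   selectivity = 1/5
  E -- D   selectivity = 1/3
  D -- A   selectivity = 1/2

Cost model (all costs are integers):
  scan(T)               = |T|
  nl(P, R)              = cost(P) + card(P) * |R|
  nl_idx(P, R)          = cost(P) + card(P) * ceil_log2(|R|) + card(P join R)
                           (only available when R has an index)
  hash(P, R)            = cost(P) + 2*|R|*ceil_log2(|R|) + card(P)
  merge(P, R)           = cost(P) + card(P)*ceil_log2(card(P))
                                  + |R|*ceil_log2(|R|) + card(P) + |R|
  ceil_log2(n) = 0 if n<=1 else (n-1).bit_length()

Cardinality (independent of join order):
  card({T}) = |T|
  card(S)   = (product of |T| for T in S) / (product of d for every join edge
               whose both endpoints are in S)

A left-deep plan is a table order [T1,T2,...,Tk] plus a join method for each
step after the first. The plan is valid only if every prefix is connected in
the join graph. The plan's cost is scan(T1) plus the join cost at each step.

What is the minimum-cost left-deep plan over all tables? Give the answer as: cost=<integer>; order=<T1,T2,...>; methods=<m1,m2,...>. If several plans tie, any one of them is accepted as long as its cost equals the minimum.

Selinger DP (subsets sized 1..n):
  {B}: scan cost=40, card=40
  {C}: scan cost=300, card=300
  {F}: scan cost=150, card=150
  {E}: scan cost=200, card=200
  {D}: scan cost=300, card=300
  {A}: scan cost=50, card=50
  {BC}: card=1200; try (B,hash)→1080, (C,nl_idx)→1600, (C,merge)→3320, (B,merge)→3580, (C,hash)→5480, (C,nl)→12040 …(+1); best=1080 via (B,hash)
  {CF}: card=9000; try (F,hash)→3000, (C,merge)→4500, (F,merge)→4650, (C,hash)→5700, (C,nl_idx)→10500, (F,nl_idx)→11700 …(+2); best=3000 via (F,hash)
  {EF}: card=6000; try (F,hash)→2800, (E,merge)→3300, (F,merge)→3350, (E,hash)→3500, (F,nl_idx)→7800, (E,nl)→30150 …(+1); best=2800 via (F,hash)
  {DE}: card=20000; try (E,hash)→3800, (D,merge)→5000, (E,merge)→5100, (D,hash)→5800, (D,nl_idx)→22000, (D,nl)→60200 …(+1); best=3800 via (E,hash)
  {AD}: card=7500; try (A,hash)→1200, (D,merge)→3400, (A,merge)→3650, (D,hash)→5500, (D,nl_idx)→8000, (A,nl_idx)→9600 …(+2); best=1200 via (A,hash)
  {BCF}: card=36000; try (F,hash)→4680, (B,hash)→12480, (F,merge)→16830, (F,nl_idx)→46680, (B,merge)→138280, (F,nl)→181080 …(+1); best=4680 via (F,hash)
  {CEF}: card=360000; try (C,hash)→14200, (E,hash)→15200, (C,merge)→89800, (E,merge)→139800, (C,nl_idx)→416800, (C,nl)→1802800 …(+1); best=14200 via (C,hash)
  {DEF}: card=600000; try (D,hash)→14200, (F,hash)→26200, (D,merge)→89800, (F,merge)→325150, (D,nl_idx)→656800, (F,nl_idx)→763800 …(+2); best=14200 via (D,hash)
  {ADE}: card=500000; try (E,hash)→11900, (A,hash)→24400, (E,merge)→108000, (A,merge)→324150, (A,nl_idx)→623800, (A,nl)→1003800 …(+1); best=11900 via (E,hash)
  {BCEF}: card=1440000; try (E,hash)→43880, (B,hash)→374680, (E,merge)→618480, (E,nl)→7204680, (B,merge)→7214480, (B,nl)→14414200; best=43880 via (E,hash)
  {CDEF}: card=36000000; try (D,hash)→379600, (C,hash)→619600, (D,merge)→7217200, (C,merge)→12617200, (D,nl_idx)→39254200, (C,nl_idx)→41414200 …(+2); best=379600 via (D,hash)
  {ADEF}: card=15000000; try (F,hash)→514300, (A,hash)→614800, (F,merge)→10013250, (A,merge)→12614550, (A,nl_idx)→18614200, (F,nl_idx)→19011900 …(+2); best=514300 via (F,hash)
  {BCDEF}: card=144000000; try (D,hash)→1489280, (D,merge)→31726880, (B,hash)→36380080, (D,nl_idx)→157003880, (D,nl)→432043880, (B,merge)→972379880 …(+1); best=1489280 via (D,hash)
  {ACDEF}: card=900000000; try (C,hash)→15519700, (A,hash)→36380200, (C,merge)→375517300, (A,merge)→972379950, (C,nl_idx)→1035514300, (A,nl_idx)→1116379600 …(+2); best=15519700 via (C,hash)
  {ABCDEF}: card=3600000000; try (A,hash)→145489880, (B,hash)→915520180, (A,merge)→4177489630, (A,nl_idx)→4465489280, (A,nl)→7201489280, (B,merge)→27915519980 …(+1); best=145489880 via (A,hash)

cost=145489880; order=C,B,F,E,D,A; methods=hash,hash,hash,hash,hash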